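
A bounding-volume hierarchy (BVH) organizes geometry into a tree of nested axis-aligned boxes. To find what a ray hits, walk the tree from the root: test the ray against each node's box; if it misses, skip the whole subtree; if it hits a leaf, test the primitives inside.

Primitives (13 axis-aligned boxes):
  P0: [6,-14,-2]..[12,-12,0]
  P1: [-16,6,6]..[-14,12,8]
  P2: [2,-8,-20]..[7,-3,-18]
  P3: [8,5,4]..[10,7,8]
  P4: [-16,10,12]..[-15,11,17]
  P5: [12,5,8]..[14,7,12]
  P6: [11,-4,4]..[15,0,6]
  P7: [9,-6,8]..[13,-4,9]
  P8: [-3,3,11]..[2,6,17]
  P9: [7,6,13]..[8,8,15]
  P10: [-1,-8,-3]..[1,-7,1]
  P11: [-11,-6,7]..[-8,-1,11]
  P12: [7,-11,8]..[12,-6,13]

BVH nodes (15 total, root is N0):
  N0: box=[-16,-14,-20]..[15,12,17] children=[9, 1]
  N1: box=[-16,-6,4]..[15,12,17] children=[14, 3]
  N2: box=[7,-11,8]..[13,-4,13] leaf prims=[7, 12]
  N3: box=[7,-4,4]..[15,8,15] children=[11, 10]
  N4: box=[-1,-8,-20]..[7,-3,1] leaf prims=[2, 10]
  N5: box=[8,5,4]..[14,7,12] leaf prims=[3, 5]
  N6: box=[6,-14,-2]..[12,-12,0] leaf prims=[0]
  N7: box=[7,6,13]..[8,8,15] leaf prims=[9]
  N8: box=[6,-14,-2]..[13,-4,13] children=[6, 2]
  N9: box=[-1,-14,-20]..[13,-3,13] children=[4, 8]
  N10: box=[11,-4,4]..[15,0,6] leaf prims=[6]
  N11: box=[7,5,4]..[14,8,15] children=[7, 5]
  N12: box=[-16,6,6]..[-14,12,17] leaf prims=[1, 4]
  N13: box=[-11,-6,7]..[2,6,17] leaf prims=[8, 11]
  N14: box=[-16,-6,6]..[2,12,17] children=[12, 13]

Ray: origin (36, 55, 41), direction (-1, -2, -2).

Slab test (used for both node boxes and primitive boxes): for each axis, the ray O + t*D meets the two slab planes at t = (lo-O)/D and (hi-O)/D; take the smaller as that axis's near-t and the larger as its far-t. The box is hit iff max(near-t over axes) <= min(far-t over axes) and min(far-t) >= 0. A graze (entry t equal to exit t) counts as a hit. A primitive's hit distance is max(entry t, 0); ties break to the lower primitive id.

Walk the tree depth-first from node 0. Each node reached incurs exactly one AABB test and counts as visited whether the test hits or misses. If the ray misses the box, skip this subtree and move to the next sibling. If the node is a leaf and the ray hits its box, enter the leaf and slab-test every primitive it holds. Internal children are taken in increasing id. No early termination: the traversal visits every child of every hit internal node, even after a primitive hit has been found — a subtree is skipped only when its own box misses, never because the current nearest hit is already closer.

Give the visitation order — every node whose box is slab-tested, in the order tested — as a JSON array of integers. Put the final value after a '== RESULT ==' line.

Trace the traversal:
N0 x:[21,52] y:[43/2,69/2] z:[12,61/2] -> hit [43/2,61/2], descend [1, 9]
  N1 x:[21,52] y:[43/2,61/2] z:[12,37/2] -> miss, prune
  N9 x:[23,37] y:[29,69/2] z:[14,61/2] -> hit [29,61/2], descend [4, 8]
    N4 x:[29,37] y:[29,63/2] z:[20,61/2] -> hit [29,61/2] leaf, test {P2@t=59/2, P10(miss)}
    N8 x:[23,30] y:[59/2,69/2] z:[14,43/2] -> miss, prune

5 AABB tests over nodes [0, 1, 9, 4, 8]; 1 leaf entered; closest P2.

== RESULT ==
[0, 1, 9, 4, 8]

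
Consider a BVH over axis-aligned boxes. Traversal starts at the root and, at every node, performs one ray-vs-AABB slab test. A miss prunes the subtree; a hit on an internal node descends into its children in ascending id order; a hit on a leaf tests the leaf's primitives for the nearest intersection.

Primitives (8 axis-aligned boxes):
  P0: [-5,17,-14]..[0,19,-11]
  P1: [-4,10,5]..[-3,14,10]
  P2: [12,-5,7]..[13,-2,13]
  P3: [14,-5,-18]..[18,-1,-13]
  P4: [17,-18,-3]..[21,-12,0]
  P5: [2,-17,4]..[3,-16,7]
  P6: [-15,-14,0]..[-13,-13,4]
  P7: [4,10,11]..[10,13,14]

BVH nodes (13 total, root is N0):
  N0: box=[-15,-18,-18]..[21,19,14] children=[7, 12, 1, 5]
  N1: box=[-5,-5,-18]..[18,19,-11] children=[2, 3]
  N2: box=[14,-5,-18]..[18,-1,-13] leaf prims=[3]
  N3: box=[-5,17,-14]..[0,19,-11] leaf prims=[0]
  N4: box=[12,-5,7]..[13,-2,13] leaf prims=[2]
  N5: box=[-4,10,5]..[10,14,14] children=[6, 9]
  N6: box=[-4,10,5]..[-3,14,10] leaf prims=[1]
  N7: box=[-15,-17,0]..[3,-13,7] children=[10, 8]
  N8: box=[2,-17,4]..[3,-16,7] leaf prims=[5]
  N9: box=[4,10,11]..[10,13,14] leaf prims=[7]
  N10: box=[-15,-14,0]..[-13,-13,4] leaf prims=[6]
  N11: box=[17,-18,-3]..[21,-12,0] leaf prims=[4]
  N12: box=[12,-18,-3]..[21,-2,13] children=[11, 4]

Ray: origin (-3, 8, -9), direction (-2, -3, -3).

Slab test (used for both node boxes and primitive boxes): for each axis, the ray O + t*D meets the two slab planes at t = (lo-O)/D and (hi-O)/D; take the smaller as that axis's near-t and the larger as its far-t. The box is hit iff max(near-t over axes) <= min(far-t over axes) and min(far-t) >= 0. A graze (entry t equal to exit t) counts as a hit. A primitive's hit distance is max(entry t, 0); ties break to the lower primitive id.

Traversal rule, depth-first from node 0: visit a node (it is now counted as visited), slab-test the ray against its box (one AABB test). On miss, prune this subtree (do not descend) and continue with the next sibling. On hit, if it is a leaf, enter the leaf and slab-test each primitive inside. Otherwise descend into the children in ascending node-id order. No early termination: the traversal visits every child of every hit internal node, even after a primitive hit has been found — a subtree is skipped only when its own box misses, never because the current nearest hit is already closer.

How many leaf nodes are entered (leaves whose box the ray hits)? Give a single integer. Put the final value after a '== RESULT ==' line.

Traverse from the root:
N0 x:[-12,6] y:[-11/3,26/3] z:[-23/3,3] -> hit [-11/3,3], descend [1, 5, 7, 12]
  N1 x:[-21/2,1] y:[-11/3,13/3] z:[2/3,3] -> hit [2/3,1], descend [2, 3]
    N2 x:[-21/2,-17/2] y:[3,13/3] z:[4/3,3] -> miss, prune
    N3 x:[-3/2,1] y:[-11/3,-3] z:[2/3,5/3] -> miss, prune
  N5 x:[-13/2,1/2] y:[-2,-2/3] z:[-23/3,-14/3] -> miss, prune
  N7 x:[-3,6] y:[7,25/3] z:[-16/3,-3] -> miss, prune
  N12 x:[-12,-15/2] y:[10/3,26/3] z:[-22/3,-2] -> miss, prune

Summary -> nodes [0, 1, 2, 3, 5, 7, 12]; box-tests=7; leaf-entries=0; first=miss

== RESULT ==
0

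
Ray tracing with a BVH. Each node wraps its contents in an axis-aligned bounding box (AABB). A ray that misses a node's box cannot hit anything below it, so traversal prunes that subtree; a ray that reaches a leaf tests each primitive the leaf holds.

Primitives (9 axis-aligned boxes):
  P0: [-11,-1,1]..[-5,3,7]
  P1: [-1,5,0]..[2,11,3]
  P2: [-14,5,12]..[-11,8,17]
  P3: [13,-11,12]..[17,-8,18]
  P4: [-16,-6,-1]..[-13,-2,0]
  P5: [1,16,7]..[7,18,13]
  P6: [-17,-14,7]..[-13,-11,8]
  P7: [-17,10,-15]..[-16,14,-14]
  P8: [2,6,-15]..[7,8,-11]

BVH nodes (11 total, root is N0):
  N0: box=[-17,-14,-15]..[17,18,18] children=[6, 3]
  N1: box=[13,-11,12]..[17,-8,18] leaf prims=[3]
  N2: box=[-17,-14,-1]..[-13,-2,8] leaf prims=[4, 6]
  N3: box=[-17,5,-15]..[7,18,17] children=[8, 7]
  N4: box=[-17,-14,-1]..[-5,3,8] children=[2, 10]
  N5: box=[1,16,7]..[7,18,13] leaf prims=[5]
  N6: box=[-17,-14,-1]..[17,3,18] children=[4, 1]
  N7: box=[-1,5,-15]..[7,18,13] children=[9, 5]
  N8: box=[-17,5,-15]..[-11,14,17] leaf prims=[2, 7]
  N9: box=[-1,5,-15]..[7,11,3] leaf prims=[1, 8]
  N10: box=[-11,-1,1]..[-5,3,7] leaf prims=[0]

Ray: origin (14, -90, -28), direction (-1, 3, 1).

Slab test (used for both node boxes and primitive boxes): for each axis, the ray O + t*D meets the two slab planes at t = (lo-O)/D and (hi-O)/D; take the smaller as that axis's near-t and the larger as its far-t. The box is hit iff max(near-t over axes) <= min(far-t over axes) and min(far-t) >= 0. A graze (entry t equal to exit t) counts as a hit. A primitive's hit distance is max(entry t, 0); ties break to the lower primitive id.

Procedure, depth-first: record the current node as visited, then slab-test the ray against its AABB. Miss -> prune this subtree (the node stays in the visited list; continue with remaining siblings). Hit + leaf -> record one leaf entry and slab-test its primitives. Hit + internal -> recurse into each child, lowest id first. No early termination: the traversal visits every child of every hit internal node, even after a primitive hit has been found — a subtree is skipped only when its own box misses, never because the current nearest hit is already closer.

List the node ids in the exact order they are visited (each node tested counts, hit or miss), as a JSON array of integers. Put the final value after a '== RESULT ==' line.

Walk:
N0 x:[-3,31] y:[76/3,36] z:[13,46] -> hit [76/3,31], descend [3, 6]
  N3 x:[7,31] y:[95/3,36] z:[13,45] -> miss, prune
  N6 x:[-3,31] y:[76/3,31] z:[27,46] -> hit [27,31], descend [1, 4]
    N1 x:[-3,1] y:[79/3,82/3] z:[40,46] -> miss, prune
    N4 x:[19,31] y:[76/3,31] z:[27,36] -> hit [27,31], descend [2, 10]
      N2 x:[27,31] y:[76/3,88/3] z:[27,36] -> hit [27,88/3] leaf, test {P4@t=28, P6(miss)}
      N10 x:[19,25] y:[89/3,31] z:[29,35] -> miss, prune

Visited [0, 3, 6, 1, 4, 2, 10]. Tests: 7 box, 1 leaf. Nearest: P4.

== RESULT ==
[0, 3, 6, 1, 4, 2, 10]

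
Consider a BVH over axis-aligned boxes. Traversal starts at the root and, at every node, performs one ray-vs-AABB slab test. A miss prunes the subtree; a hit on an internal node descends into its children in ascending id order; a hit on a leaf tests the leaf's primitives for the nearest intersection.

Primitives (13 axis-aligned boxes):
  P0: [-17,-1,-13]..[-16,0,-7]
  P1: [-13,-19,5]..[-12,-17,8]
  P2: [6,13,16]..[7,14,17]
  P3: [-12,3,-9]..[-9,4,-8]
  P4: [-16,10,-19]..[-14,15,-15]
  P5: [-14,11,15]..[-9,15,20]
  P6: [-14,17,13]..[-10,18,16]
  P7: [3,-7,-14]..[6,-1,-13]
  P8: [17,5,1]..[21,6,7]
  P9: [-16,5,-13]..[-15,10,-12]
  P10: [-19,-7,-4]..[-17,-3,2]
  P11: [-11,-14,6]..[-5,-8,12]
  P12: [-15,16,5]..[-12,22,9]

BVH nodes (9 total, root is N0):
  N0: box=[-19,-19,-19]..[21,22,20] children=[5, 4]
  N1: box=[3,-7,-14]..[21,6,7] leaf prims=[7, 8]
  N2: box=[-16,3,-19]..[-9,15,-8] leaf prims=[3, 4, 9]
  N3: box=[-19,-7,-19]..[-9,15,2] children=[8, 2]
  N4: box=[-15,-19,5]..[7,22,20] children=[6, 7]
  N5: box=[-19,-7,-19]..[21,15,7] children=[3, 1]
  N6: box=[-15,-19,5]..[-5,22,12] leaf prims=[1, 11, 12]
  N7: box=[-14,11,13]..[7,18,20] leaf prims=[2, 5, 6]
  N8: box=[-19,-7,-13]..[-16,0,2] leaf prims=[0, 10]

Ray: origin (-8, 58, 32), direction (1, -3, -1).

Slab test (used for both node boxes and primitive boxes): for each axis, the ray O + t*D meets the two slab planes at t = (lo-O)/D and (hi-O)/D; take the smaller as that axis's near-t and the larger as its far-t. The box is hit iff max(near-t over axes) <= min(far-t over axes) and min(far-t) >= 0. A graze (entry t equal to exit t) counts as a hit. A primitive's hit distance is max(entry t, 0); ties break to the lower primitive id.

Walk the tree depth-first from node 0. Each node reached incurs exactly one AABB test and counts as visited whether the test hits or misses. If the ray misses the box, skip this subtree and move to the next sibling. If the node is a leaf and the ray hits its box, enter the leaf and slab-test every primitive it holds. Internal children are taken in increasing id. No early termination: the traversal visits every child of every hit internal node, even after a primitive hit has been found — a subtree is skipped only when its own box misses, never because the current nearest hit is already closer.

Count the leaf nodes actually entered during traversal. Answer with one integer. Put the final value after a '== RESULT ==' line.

Trace the traversal:
N0 x:[-11,29] y:[12,77/3] z:[12,51] -> hit [12,77/3], descend [4, 5]
  N4 x:[-7,15] y:[12,77/3] z:[12,27] -> hit [12,15], descend [6, 7]
    N6 x:[-7,3] y:[12,77/3] z:[20,27] -> miss, prune
    N7 x:[-6,15] y:[40/3,47/3] z:[12,19] -> hit [40/3,15] leaf, test {P2@t=15, P5(miss), P6(miss)}
  N5 x:[-11,29] y:[43/3,65/3] z:[25,51] -> miss, prune

5 AABB tests over nodes [0, 4, 6, 7, 5]; 1 leaf entered; closest P2.

== RESULT ==
1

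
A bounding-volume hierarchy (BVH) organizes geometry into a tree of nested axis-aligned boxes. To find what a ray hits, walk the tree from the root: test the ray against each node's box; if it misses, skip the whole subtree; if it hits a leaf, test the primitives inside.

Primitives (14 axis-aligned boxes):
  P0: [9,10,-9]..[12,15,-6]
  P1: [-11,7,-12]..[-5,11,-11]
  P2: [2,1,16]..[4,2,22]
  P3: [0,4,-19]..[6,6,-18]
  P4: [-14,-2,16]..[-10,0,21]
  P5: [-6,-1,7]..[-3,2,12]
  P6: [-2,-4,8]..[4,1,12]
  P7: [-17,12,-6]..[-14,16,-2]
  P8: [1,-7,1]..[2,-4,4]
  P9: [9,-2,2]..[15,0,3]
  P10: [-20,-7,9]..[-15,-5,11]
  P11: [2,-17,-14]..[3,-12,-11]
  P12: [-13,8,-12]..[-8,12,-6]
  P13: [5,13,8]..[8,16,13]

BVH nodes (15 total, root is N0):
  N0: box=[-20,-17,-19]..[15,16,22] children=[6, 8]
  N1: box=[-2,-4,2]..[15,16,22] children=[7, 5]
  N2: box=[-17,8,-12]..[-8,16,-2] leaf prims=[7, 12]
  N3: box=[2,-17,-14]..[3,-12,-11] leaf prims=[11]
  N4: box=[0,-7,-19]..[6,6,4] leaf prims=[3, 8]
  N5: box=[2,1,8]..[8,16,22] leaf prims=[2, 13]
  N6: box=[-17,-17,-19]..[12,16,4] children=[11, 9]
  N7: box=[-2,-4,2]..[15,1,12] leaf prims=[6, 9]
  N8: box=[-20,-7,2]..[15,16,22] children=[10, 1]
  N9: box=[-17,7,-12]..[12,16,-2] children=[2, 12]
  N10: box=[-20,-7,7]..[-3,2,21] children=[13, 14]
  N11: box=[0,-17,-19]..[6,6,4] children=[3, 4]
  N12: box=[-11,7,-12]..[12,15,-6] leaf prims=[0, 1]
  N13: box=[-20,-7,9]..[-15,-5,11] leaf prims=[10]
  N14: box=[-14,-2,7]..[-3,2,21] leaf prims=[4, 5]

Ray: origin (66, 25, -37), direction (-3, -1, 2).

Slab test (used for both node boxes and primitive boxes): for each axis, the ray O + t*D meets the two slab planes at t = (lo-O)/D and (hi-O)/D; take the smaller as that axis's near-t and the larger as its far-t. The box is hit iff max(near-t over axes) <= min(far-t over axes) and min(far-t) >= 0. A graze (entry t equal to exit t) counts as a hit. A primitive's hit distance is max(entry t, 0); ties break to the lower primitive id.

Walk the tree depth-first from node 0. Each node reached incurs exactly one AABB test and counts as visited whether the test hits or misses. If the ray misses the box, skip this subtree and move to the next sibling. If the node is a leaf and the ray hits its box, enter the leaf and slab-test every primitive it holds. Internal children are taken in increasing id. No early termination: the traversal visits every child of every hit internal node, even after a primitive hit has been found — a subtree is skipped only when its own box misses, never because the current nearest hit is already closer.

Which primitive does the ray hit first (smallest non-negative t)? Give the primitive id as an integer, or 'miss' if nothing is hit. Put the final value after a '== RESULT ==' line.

Traverse from the root:
N0 x:[17,86/3] y:[9,42] z:[9,59/2] -> hit [17,86/3], descend [6, 8]
  N6 x:[18,83/3] y:[9,42] z:[9,41/2] -> hit [18,41/2], descend [9, 11]
    N9 x:[18,83/3] y:[9,18] z:[25/2,35/2] -> miss, prune
    N11 x:[20,22] y:[19,42] z:[9,41/2] -> hit [20,41/2], descend [3, 4]
      N3 x:[21,64/3] y:[37,42] z:[23/2,13] -> miss, prune
      N4 x:[20,22] y:[19,32] z:[9,41/2] -> hit [20,41/2] leaf, test {P3(miss), P8(miss)}
  N8 x:[17,86/3] y:[9,32] z:[39/2,59/2] -> hit [39/2,86/3], descend [1, 10]
    N1 x:[17,68/3] y:[9,29] z:[39/2,59/2] -> hit [39/2,68/3], descend [5, 7]
      N5 x:[58/3,64/3] y:[9,24] z:[45/2,59/2] -> miss, prune
      N7 x:[17,68/3] y:[24,29] z:[39/2,49/2] -> miss, prune
    N10 x:[23,86/3] y:[23,32] z:[22,29] -> hit [23,86/3], descend [13, 14]
      N13 x:[27,86/3] y:[30,32] z:[23,24] -> miss, prune
      N14 x:[23,80/3] y:[23,27] z:[22,29] -> hit [23,80/3] leaf, test {P4@t=53/2, P5@t=23}

Summary -> nodes [0, 6, 9, 11, 3, 4, 8, 1, 5, 7, 10, 13, 14]; box-tests=13; leaf-entries=2; first=P5

== RESULT ==
5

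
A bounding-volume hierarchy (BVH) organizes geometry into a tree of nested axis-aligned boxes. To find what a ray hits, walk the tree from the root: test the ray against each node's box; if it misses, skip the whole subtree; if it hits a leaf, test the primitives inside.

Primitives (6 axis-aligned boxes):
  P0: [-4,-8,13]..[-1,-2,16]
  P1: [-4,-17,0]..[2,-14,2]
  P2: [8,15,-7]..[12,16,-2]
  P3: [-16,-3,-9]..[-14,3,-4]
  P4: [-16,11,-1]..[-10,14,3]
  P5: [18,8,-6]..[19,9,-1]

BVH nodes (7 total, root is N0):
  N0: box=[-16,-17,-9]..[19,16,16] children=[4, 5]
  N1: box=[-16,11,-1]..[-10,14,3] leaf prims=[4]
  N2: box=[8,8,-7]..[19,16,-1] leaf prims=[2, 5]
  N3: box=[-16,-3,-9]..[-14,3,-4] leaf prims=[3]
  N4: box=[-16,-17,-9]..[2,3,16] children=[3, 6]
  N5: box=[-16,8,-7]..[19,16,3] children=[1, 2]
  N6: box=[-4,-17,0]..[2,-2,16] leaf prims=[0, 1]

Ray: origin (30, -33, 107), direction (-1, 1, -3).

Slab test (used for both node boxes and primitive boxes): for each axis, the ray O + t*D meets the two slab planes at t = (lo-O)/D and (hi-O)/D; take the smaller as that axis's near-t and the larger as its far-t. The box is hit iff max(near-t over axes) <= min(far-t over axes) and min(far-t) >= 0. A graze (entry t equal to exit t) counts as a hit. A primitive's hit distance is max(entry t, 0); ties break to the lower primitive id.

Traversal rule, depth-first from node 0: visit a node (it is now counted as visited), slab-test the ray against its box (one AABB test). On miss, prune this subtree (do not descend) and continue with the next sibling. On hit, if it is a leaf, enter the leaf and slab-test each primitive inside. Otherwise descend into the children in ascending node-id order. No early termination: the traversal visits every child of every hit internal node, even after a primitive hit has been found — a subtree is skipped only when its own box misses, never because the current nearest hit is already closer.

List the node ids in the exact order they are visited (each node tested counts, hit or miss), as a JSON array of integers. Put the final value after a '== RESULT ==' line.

Trace the traversal:
N0 x:[11,46] y:[16,49] z:[91/3,116/3] -> hit [91/3,116/3], descend [4, 5]
  N4 x:[28,46] y:[16,36] z:[91/3,116/3] -> hit [91/3,36], descend [3, 6]
    N3 x:[44,46] y:[30,36] z:[37,116/3] -> miss, prune
    N6 x:[28,34] y:[16,31] z:[91/3,107/3] -> hit [91/3,31] leaf, test {P0@t=31, P1(miss)}
  N5 x:[11,46] y:[41,49] z:[104/3,38] -> miss, prune

Visited [0, 4, 3, 6, 5]. Tests: 5 box, 1 leaf. Nearest: P0.

== RESULT ==
[0, 4, 3, 6, 5]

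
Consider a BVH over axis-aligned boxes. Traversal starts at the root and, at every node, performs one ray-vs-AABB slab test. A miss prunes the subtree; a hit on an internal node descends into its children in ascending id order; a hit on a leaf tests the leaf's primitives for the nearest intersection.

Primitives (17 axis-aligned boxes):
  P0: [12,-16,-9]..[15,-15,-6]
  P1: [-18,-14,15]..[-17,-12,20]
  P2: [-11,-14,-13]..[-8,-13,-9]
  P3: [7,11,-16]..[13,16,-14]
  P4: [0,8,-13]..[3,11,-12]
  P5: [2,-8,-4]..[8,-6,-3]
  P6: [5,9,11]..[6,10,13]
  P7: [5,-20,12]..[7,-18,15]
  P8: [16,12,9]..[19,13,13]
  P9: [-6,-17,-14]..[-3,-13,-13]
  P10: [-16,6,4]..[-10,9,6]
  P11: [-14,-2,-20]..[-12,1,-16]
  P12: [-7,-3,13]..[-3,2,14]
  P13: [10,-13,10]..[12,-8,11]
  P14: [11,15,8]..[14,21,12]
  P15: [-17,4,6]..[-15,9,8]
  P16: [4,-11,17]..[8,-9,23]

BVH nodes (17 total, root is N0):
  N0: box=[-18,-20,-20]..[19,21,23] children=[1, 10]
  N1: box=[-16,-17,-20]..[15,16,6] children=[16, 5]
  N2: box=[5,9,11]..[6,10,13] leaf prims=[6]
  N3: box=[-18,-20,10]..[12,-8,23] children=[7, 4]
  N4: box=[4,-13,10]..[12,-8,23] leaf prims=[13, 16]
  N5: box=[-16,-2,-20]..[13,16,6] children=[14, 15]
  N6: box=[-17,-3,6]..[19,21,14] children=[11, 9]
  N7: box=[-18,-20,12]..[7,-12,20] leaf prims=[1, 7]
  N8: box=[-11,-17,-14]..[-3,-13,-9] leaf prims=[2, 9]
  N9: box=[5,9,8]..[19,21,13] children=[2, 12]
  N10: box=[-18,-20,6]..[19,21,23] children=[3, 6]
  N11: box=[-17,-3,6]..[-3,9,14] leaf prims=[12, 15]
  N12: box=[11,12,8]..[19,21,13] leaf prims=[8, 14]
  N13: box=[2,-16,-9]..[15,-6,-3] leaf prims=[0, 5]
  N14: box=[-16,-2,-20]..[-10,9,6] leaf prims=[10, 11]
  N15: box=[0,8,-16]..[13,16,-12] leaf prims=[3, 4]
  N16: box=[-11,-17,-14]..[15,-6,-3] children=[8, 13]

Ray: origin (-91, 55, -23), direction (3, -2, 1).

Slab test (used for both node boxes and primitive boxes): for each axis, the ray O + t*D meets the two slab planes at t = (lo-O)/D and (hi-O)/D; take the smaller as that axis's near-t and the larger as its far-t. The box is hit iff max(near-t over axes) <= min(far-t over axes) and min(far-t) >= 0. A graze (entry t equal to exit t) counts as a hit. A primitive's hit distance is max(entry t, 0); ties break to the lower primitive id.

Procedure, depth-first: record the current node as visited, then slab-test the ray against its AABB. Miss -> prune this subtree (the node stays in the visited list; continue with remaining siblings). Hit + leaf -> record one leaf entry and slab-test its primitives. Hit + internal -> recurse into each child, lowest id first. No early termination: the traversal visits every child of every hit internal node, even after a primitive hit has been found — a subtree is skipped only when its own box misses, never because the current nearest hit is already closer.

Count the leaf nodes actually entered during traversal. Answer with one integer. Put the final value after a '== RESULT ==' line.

Walk:
N0 x:[73/3,110/3] y:[17,75/2] z:[3,46] -> hit [73/3,110/3], descend [1, 10]
  N1 x:[25,106/3] y:[39/2,36] z:[3,29] -> hit [25,29], descend [5, 16]
    N5 x:[25,104/3] y:[39/2,57/2] z:[3,29] -> hit [25,57/2], descend [14, 15]
      N14 x:[25,27] y:[23,57/2] z:[3,29] -> hit [25,27] leaf, test {P10(miss), P11(miss)}
      N15 x:[91/3,104/3] y:[39/2,47/2] z:[7,11] -> miss, prune
    N16 x:[80/3,106/3] y:[61/2,36] z:[9,20] -> miss, prune
  N10 x:[73/3,110/3] y:[17,75/2] z:[29,46] -> hit [29,110/3], descend [3, 6]
    N3 x:[73/3,103/3] y:[63/2,75/2] z:[33,46] -> hit [33,103/3], descend [4, 7]
      N4 x:[95/3,103/3] y:[63/2,34] z:[33,46] -> hit [33,34] leaf, test {P13@t=101/3, P16(miss)}
      N7 x:[73/3,98/3] y:[67/2,75/2] z:[35,43] -> miss, prune
    N6 x:[74/3,110/3] y:[17,29] z:[29,37] -> hit [29,29], descend [9, 11]
      N9 x:[32,110/3] y:[17,23] z:[31,36] -> miss, prune
      N11 x:[74/3,88/3] y:[23,29] z:[29,37] -> hit [29,29] leaf, test {P12(miss), P15(miss)}

Visited [0, 1, 5, 14, 15, 16, 10, 3, 4, 7, 6, 9, 11]. Tests: 13 box, 3 leaf. Nearest: P13.

== RESULT ==
3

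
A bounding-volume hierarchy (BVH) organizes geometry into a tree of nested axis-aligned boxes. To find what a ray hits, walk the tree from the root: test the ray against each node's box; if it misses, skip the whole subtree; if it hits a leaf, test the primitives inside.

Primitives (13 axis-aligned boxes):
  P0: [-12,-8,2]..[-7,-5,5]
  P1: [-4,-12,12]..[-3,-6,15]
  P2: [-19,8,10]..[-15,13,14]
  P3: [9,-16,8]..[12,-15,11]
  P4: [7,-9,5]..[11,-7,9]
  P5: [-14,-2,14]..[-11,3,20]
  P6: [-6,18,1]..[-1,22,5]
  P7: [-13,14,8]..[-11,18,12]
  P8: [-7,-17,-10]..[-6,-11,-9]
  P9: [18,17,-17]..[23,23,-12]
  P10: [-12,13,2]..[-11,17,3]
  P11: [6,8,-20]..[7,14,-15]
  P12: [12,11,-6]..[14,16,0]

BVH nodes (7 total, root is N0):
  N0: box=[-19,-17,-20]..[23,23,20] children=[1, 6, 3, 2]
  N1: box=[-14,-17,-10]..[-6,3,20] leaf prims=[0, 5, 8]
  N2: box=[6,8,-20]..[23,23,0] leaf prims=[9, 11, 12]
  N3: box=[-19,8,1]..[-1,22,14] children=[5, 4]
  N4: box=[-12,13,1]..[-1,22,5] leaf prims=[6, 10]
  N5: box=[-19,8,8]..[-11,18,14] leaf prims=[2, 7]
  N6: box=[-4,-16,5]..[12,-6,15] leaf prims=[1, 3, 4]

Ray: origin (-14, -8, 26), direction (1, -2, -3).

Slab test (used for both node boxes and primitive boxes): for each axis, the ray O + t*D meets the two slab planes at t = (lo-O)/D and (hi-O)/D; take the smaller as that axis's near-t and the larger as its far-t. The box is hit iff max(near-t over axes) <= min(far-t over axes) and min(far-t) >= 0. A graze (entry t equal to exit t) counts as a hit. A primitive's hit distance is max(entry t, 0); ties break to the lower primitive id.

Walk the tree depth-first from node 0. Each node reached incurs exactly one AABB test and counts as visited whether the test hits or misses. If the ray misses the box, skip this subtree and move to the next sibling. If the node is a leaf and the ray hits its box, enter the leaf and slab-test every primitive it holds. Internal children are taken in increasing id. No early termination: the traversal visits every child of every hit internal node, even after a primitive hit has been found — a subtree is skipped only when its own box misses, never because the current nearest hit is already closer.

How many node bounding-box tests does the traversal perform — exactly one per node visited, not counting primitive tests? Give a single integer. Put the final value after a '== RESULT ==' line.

Traverse from the root:
N0 x:[-5,37] y:[-31/2,9/2] z:[2,46/3] -> hit [2,9/2], descend [1, 2, 3, 6]
  N1 x:[0,8] y:[-11/2,9/2] z:[2,12] -> hit [2,9/2] leaf, test {P0(miss), P5(miss), P8(miss)}
  N2 x:[20,37] y:[-31/2,-8] z:[26/3,46/3] -> miss, prune
  N3 x:[-5,13] y:[-15,-8] z:[4,25/3] -> miss, prune
  N6 x:[10,26] y:[-1,4] z:[11/3,7] -> miss, prune

Summary -> nodes [0, 1, 2, 3, 6]; box-tests=5; leaf-entries=1; first=miss

== RESULT ==
5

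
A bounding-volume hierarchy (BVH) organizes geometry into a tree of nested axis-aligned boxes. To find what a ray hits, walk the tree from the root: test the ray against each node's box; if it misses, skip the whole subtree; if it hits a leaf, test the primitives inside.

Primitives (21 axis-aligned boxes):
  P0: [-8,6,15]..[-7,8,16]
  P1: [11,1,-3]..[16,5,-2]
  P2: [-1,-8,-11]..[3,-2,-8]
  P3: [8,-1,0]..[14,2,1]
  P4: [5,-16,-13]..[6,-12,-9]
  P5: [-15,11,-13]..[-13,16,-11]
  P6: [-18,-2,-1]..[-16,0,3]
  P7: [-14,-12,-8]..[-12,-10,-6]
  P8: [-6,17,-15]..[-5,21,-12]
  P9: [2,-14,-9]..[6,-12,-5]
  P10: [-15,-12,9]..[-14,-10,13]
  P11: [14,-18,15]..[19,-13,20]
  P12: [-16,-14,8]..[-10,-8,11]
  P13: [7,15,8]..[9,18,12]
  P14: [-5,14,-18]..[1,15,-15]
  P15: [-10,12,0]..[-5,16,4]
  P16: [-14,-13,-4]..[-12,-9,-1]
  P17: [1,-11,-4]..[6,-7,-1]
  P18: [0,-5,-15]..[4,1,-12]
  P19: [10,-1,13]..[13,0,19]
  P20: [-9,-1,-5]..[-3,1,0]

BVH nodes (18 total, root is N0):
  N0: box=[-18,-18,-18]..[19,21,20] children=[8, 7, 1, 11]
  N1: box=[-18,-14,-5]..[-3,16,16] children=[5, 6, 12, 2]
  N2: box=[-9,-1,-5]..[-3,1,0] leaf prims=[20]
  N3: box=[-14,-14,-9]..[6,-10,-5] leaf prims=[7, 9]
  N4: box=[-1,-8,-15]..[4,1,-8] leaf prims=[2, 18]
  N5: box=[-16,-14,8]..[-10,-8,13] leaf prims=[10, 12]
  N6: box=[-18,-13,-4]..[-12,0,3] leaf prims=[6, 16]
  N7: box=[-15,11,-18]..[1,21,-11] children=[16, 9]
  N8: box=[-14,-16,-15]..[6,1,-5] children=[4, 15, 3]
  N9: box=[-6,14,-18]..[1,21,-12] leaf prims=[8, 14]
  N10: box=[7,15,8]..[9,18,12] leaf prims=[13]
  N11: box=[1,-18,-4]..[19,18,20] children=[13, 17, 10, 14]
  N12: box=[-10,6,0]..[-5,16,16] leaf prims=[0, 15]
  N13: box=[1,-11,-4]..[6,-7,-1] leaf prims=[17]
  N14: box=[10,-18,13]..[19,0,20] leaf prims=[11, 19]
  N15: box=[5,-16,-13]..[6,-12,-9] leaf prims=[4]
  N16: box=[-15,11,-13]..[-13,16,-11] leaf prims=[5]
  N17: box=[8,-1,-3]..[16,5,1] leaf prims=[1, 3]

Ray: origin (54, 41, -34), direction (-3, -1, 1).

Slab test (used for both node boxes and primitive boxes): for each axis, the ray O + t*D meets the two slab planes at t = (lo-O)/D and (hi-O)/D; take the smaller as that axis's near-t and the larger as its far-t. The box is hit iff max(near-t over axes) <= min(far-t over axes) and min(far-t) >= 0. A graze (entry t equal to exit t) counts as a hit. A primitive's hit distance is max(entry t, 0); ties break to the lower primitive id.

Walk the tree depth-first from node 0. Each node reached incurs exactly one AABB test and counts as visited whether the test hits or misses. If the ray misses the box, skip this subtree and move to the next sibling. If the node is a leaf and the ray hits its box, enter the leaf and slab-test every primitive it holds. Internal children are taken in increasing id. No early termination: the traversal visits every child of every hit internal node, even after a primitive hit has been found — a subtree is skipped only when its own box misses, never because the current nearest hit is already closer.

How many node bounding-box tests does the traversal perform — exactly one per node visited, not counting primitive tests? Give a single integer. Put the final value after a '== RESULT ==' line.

Walk:
N0 x:[35/3,24] y:[20,59] z:[16,54] -> hit [20,24], descend [1, 7, 8, 11]
  N1 x:[19,24] y:[25,55] z:[29,50] -> miss, prune
  N7 x:[53/3,23] y:[20,30] z:[16,23] -> hit [20,23], descend [9, 16]
    N9 x:[53/3,20] y:[20,27] z:[16,22] -> hit [20,20] leaf, test {P8@t=20, P14(miss)}
    N16 x:[67/3,23] y:[25,30] z:[21,23] -> miss, prune
  N8 x:[16,68/3] y:[40,57] z:[19,29] -> miss, prune
  N11 x:[35/3,53/3] y:[23,59] z:[30,54] -> miss, prune

Visited [0, 1, 7, 9, 16, 8, 11]. Tests: 7 box, 1 leaf. Nearest: P8.

== RESULT ==
7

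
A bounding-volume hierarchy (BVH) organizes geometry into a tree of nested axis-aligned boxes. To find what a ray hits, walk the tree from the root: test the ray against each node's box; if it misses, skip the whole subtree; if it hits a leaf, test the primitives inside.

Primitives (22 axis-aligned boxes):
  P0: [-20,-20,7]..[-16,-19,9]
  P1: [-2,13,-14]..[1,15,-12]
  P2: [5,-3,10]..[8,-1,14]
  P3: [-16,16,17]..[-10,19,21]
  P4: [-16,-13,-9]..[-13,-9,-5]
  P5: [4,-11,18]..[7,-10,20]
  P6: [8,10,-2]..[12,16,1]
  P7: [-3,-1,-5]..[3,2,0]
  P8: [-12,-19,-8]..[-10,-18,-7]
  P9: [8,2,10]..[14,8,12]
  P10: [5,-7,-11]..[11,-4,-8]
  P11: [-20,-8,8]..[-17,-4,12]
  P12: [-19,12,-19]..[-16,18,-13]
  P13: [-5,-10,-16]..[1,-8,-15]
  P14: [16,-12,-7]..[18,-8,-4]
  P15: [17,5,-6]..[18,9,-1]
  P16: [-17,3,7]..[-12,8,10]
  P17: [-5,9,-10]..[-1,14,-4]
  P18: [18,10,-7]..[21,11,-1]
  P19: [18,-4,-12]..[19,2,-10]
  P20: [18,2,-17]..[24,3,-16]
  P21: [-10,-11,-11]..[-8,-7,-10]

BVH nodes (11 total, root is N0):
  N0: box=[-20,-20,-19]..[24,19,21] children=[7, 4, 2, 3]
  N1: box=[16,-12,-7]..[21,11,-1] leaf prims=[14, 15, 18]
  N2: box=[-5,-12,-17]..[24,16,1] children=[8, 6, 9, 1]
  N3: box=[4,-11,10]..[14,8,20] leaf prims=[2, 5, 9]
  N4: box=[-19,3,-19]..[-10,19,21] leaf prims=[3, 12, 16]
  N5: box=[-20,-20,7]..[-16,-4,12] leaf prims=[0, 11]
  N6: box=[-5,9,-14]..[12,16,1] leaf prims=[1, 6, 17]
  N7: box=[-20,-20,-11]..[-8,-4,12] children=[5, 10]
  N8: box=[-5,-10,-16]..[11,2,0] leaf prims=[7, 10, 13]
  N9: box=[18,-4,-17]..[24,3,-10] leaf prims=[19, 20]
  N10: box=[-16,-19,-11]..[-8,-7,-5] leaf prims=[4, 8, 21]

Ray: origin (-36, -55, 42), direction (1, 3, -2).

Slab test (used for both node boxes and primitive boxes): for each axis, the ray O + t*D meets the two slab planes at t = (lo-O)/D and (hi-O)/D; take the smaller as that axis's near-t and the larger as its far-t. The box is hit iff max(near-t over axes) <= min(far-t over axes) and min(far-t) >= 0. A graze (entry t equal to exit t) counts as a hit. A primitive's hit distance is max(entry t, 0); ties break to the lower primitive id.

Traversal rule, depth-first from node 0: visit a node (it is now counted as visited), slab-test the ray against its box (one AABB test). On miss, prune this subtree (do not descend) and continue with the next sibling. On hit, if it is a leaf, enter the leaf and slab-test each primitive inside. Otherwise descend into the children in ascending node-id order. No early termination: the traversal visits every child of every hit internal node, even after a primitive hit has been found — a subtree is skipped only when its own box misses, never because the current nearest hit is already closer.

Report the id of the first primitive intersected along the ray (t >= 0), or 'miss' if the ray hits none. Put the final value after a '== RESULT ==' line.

Trace the traversal:
N0 x:[16,60] y:[35/3,74/3] z:[21/2,61/2] -> hit [16,74/3], descend [2, 3, 4, 7]
  N2 x:[31,60] y:[43/3,71/3] z:[41/2,59/2] -> miss, prune
  N3 x:[40,50] y:[44/3,21] z:[11,16] -> miss, prune
  N4 x:[17,26] y:[58/3,74/3] z:[21/2,61/2] -> hit [58/3,74/3] leaf, test {P3(miss), P12(miss), P16(miss)}
  N7 x:[16,28] y:[35/3,17] z:[15,53/2] -> hit [16,17], descend [5, 10]
    N5 x:[16,20] y:[35/3,17] z:[15,35/2] -> hit [16,17] leaf, test {P0(miss), P11@t=16}
    N10 x:[20,28] y:[12,16] z:[47/2,53/2] -> miss, prune

Visited [0, 2, 3, 4, 7, 5, 10]. Tests: 7 box, 2 leaf. Nearest: P11.

== RESULT ==
11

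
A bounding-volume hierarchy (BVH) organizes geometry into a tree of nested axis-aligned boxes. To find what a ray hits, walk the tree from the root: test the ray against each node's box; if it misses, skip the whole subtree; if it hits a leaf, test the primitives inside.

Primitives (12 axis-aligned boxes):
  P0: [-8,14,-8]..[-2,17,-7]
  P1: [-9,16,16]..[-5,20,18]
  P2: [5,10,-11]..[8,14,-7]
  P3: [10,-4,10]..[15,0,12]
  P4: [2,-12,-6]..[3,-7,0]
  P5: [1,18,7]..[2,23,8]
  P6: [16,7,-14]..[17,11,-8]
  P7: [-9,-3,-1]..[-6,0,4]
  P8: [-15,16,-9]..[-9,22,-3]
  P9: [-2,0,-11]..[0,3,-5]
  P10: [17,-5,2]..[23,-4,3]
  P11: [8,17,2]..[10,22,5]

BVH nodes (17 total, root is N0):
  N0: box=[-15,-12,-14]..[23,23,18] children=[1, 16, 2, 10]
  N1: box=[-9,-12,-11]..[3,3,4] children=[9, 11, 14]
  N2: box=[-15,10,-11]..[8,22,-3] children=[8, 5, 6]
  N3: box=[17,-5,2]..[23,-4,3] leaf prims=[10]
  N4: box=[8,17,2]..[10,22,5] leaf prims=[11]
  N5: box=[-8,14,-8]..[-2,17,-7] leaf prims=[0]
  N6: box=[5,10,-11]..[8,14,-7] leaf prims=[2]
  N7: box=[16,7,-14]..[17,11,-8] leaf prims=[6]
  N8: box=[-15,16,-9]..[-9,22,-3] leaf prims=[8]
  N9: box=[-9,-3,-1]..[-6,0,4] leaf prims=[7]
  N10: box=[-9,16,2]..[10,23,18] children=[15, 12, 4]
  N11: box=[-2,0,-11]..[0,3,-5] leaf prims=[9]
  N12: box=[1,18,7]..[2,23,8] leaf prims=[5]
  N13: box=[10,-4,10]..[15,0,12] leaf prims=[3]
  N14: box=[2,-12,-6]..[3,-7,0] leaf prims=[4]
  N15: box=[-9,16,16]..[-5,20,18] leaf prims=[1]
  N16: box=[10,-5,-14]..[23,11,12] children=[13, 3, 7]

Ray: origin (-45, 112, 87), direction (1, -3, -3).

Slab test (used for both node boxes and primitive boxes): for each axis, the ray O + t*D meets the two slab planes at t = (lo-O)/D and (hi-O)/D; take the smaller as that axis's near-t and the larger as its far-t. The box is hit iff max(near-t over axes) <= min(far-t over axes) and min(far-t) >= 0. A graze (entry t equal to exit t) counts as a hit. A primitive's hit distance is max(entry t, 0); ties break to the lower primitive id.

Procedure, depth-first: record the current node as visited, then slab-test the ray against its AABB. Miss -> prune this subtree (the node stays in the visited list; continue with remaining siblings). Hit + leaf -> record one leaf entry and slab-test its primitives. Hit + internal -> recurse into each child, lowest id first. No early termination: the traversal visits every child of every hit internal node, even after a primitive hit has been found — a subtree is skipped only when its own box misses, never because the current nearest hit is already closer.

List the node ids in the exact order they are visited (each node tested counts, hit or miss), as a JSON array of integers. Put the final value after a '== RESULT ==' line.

Traverse from the root:
N0 x:[30,68] y:[89/3,124/3] z:[23,101/3] -> hit [30,101/3], descend [1, 2, 10, 16]
  N1 x:[36,48] y:[109/3,124/3] z:[83/3,98/3] -> miss, prune
  N2 x:[30,53] y:[30,34] z:[30,98/3] -> hit [30,98/3], descend [5, 6, 8]
    N5 x:[37,43] y:[95/3,98/3] z:[94/3,95/3] -> miss, prune
    N6 x:[50,53] y:[98/3,34] z:[94/3,98/3] -> miss, prune
    N8 x:[30,36] y:[30,32] z:[30,32] -> hit [30,32] leaf, test {P8@t=30}
  N10 x:[36,55] y:[89/3,32] z:[23,85/3] -> miss, prune
  N16 x:[55,68] y:[101/3,39] z:[25,101/3] -> miss, prune

8 AABB tests over nodes [0, 1, 2, 5, 6, 8, 10, 16]; 1 leaf entered; closest P8.

== RESULT ==
[0, 1, 2, 5, 6, 8, 10, 16]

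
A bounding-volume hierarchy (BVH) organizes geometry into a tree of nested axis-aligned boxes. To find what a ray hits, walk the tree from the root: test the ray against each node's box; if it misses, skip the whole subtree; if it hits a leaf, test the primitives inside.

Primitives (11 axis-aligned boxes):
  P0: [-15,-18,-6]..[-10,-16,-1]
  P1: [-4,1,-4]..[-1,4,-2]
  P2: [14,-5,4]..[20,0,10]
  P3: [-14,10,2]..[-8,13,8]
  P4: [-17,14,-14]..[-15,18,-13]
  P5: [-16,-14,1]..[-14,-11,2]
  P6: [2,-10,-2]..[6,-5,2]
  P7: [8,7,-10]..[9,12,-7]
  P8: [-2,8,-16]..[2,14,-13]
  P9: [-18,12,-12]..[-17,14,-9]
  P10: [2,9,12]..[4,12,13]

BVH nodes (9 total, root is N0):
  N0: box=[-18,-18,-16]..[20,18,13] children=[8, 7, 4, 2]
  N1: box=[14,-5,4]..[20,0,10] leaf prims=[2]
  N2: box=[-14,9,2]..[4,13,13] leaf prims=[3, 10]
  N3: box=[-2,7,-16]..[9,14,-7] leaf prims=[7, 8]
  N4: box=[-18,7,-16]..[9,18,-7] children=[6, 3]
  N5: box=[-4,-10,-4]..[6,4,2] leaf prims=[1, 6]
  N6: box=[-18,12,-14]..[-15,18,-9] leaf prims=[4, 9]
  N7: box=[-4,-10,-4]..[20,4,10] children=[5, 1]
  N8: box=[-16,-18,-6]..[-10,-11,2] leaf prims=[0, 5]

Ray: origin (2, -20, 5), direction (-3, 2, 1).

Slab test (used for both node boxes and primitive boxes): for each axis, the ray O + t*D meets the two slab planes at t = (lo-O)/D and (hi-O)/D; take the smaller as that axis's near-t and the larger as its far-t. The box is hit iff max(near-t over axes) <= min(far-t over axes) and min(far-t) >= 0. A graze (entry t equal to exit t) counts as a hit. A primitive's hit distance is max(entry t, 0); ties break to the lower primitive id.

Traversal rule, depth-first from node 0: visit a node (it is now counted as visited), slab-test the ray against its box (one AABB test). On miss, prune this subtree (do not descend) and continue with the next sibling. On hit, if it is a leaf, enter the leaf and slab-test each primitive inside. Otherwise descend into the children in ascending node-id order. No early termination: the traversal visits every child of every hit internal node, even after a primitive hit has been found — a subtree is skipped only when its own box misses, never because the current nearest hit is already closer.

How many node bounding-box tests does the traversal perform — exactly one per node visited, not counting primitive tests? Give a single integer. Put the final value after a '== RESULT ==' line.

Trace the traversal:
N0 x:[-6,20/3] y:[1,19] z:[-21,8] -> hit [1,20/3], descend [2, 4, 7, 8]
  N2 x:[-2/3,16/3] y:[29/2,33/2] z:[-3,8] -> miss, prune
  N4 x:[-7/3,20/3] y:[27/2,19] z:[-21,-12] -> miss, prune
  N7 x:[-6,2] y:[5,12] z:[-9,5] -> miss, prune
  N8 x:[4,6] y:[1,9/2] z:[-11,-3] -> miss, prune

5 AABB tests over nodes [0, 2, 4, 7, 8]; 0 leaves entered; closest miss.

== RESULT ==
5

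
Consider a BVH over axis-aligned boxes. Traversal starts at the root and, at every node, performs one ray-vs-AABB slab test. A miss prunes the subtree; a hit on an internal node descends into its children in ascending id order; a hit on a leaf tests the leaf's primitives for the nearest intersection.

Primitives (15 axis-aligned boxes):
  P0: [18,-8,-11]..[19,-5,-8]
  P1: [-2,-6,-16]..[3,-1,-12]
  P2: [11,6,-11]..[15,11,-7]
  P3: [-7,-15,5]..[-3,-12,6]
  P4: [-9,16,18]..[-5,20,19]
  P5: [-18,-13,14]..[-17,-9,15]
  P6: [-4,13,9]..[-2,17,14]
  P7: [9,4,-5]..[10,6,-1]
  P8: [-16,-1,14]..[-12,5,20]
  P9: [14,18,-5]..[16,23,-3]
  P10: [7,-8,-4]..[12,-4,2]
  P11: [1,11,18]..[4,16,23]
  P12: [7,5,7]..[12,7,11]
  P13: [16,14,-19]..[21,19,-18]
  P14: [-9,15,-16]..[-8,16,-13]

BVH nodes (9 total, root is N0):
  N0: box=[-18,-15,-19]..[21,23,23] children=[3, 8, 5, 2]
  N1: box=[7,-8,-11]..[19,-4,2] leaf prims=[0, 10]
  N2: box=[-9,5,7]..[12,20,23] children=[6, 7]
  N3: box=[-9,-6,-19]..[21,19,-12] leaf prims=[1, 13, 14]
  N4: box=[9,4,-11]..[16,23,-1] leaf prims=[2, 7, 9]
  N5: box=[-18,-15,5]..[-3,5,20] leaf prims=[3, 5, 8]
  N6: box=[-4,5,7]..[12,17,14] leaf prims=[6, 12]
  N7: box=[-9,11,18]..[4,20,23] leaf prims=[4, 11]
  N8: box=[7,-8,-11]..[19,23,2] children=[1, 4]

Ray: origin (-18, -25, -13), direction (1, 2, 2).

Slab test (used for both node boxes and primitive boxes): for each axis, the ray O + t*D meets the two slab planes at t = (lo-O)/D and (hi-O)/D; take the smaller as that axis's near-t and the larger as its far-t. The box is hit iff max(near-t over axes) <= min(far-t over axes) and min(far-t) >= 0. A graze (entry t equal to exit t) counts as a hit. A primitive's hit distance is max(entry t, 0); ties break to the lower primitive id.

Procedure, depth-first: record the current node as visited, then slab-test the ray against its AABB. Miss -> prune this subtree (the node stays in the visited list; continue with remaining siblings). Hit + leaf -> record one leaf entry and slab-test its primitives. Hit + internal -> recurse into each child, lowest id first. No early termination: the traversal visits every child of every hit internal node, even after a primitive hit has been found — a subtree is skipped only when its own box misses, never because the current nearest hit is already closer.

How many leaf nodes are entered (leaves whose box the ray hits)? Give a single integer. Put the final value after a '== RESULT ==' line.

Walk:
N0 x:[0,39] y:[5,24] z:[-3,18] -> hit [5,18], descend [2, 3, 5, 8]
  N2 x:[9,30] y:[15,45/2] z:[10,18] -> hit [15,18], descend [6, 7]
    N6 x:[14,30] y:[15,21] z:[10,27/2] -> miss, prune
    N7 x:[9,22] y:[18,45/2] z:[31/2,18] -> hit [18,18] leaf, test {P4(miss), P11(miss)}
  N3 x:[9,39] y:[19/2,22] z:[-3,1/2] -> miss, prune
  N5 x:[0,15] y:[5,15] z:[9,33/2] -> hit [9,15] leaf, test {P3(miss), P5(miss), P8(miss)}
  N8 x:[25,37] y:[17/2,24] z:[1,15/2] -> miss, prune

order=[0, 2, 6, 7, 3, 5, 8]  |boxes|=7  |leaves|=2  hit=miss

== RESULT ==
2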